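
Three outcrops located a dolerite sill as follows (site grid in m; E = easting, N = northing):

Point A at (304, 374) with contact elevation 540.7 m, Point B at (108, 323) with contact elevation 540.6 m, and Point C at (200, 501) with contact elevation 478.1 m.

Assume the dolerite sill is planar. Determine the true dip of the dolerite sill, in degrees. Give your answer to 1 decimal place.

Let the plane be z = a·E + b·N + c.
Point B−Point A: −196a − 51b = −0.1;  Point C−Point A: −104a + 127b = −62.6.
Solving gives a = 0.10615, b = −0.40599.
Gradient magnitude |∇z| = √(a² + b²) = √(0.01127 + 0.16483) = 0.41964.
True dip = arctan(0.41964) = 22.8°, dipping toward NNW (azimuth ≈ 345°).

22.8°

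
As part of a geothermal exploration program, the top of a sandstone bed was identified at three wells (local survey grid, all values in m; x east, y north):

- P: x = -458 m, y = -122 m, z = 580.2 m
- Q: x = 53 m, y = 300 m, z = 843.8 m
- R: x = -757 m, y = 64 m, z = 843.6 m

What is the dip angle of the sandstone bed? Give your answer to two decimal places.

Two edge vectors: P→Q = (511, 422, 263.6), P→R = (-299, 186, 263.4).
Normal n = (P→Q) × (P→R) = (62125.2, -213413.8, 221224).
So ∂z/∂x = −n_x/n_z = −0.28082 and ∂z/∂y = −n_y/n_z = 0.96470.
Gradient magnitude |∇z| = √(a² + b²) = √(0.07886 + 0.93064) = 1.00474.
True dip = arctan(1.00474) = 45.14°, dipping toward SSE (azimuth ≈ 164°).

45.14°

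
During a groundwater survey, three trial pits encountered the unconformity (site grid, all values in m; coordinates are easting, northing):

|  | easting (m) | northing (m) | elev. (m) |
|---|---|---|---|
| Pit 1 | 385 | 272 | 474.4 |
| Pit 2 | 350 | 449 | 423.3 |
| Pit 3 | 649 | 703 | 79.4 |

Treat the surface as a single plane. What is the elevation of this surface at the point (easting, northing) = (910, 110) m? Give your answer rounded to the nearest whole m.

Two edge vectors: Pit 1→Pit 2 = (-35, 177, -51.1), Pit 1→Pit 3 = (264, 431, -395).
Normal n = (Pit 1→Pit 2) × (Pit 1→Pit 3) = (-47890.9, -27315.4, -61813).
So ∂z/∂easting = −n_x/n_z = −0.77477 and ∂z/∂northing = −n_y/n_z = −0.44190.
Intercept c from Pit 1: 474.4 + 298.29 + 120.20 = 892.88.
At (910, 110): z = −705.0 − 48.6 + 892.88 = 139.2 m.

139 m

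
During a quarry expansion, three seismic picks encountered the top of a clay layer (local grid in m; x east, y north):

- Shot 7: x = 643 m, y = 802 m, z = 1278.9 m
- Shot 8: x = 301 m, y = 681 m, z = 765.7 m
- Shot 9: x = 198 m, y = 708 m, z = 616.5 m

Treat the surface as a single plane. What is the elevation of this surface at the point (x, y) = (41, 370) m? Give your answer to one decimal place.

357.0 m

Two edge vectors: Shot 7→Shot 8 = (-342, -121, -513.2), Shot 7→Shot 9 = (-445, -94, -662.4).
Normal n = (Shot 7→Shot 8) × (Shot 7→Shot 9) = (31909.6, 1833.2, -21697).
So ∂z/∂x = −n_x/n_z = 1.47069 and ∂z/∂y = −n_y/n_z = 0.08449.
Intercept c from Shot 7: 1278.9 − 945.65 − 67.76 = 265.48.
At (41, 370): z = 60.3 + 31.3 + 265.48 = 357.0 m.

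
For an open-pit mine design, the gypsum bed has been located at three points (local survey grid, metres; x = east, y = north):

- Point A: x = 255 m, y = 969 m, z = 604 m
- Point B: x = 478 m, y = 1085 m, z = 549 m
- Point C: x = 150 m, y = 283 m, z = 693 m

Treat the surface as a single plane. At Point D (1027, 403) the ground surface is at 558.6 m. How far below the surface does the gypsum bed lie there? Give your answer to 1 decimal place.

48.3 m

Let the plane be z = a·x + b·y + c.
Point B−Point A: 223a + 116b = −55;  Point C−Point A: −105a − 686b = 89.
Solving gives a = −0.194648, b = −0.099945.
Then c = 604 − a·255 − b·969 = 750.48.
At (1027, 403): z_contact = −199.90 − 40.28 + 750.48 = 510.30 m.
Depth below ground = 558.6 − 510.30 = 48.3 m.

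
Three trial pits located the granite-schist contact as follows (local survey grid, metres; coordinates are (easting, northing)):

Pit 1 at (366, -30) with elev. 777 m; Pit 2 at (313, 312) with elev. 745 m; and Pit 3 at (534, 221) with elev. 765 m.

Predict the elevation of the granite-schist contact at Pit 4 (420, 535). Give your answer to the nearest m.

Let the plane be z = a·E + b·N + c.
Pit 2−Pit 1: −53a + 342b = −32;  Pit 3−Pit 1: 168a + 251b = −12.
Solving gives a = 0.05551, b = −0.08496.
Then c = 777 − a·366 − b·-30 = 754.13.
At (420, 535): z = 23.3 − 45.5 + 754.13 = 732.0 m.

732 m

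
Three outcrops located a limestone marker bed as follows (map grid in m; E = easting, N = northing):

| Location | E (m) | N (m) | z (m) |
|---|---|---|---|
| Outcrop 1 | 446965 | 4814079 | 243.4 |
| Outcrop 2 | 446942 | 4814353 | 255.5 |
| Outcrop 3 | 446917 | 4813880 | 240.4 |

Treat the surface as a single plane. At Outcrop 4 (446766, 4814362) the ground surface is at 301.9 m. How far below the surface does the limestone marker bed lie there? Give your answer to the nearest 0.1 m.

Two edge vectors: Outcrop 1→Outcrop 2 = (-23, 274, 12.1), Outcrop 1→Outcrop 3 = (-48, -199, -3).
Normal n = (Outcrop 1→Outcrop 2) × (Outcrop 1→Outcrop 3) = (1585.9, -649.8, 17729).
So ∂z/∂E = −n_x/n_z = −0.089452310 and ∂z/∂N = −n_y/n_z = 0.036651813.
Intercept c from Outcrop 1: 243.4 + 39982.05 − 176444.73 = −136219.27.
At (446766, 4814362): z_contact = −39964.25 + 176455.10 − 136219.27 = 271.57 m.
Depth below ground = 301.9 − 271.57 = 30.3 m.

30.3 m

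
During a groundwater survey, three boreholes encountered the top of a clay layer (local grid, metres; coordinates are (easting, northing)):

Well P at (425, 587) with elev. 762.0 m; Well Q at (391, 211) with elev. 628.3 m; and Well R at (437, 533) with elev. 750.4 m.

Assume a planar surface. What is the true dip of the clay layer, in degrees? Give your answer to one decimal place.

Two edge vectors: Well P→Well Q = (-34, -376, -133.7), Well P→Well R = (12, -54, -11.6).
Normal n = (Well P→Well Q) × (Well P→Well R) = (-2858.2, -1998.8, 6348).
So ∂z/∂E = −n_x/n_z = 0.45025 and ∂z/∂N = −n_y/n_z = 0.31487.
Gradient magnitude |∇z| = √(a² + b²) = √(0.20273 + 0.09914) = 0.54943.
True dip = arctan(0.54943) = 28.8°, dipping toward SW (azimuth ≈ 235°).

28.8°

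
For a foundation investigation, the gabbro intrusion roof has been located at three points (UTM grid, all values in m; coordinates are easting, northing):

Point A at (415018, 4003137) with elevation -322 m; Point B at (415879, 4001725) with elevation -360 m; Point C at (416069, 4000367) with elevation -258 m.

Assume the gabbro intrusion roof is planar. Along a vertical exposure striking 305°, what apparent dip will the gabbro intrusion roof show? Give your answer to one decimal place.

Two edge vectors: Point A→Point B = (861, -1412, -38), Point A→Point C = (1051, -2770, 64).
Normal n = (Point A→Point B) × (Point A→Point C) = (-195628, -95042, -900958).
So ∂z/∂easting = −n_x/n_z = −0.21713 and ∂z/∂northing = −n_y/n_z = −0.10549.
Unit vector along 305° is (sin 305°, cos 305°) = (-0.8192, 0.5736).
Slope in that direction = a·(-0.8192) + b·(0.5736) = 0.11736.
Apparent dip = arctan|0.11736| = 6.7° (true dip is 13.6°, so apparent ≤ true as expected).

6.7°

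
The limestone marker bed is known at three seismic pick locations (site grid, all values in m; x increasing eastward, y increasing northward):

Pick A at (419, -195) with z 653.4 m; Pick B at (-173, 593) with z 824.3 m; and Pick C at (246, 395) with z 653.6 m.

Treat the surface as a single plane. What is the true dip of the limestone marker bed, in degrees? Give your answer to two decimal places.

Let the plane be z = a·x + b·y + c.
Pick B−Pick A: −592a + 788b = 170.9;  Pick C−Pick A: −173a + 590b = 0.2.
Solving gives a = −0.47274, b = −0.13828.
Gradient magnitude |∇z| = √(a² + b²) = √(0.22349 + 0.01912) = 0.49255.
True dip = arctan(0.49255) = 26.22°, dipping toward ENE (azimuth ≈ 074°).

26.22°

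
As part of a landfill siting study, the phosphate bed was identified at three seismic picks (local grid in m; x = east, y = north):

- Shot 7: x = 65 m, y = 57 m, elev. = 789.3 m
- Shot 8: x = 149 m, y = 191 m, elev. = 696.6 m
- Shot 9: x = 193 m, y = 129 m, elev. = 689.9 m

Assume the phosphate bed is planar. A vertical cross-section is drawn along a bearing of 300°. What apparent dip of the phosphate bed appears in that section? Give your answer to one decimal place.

19.8°

Let the plane be z = a·x + b·y + c.
Shot 8−Shot 7: 84a + 134b = −92.7;  Shot 9−Shot 7: 128a + 72b = −99.4.
Solving gives a = −0.59845, b = −0.31664.
Unit vector along 300° is (sin 300°, cos 300°) = (-0.8660, 0.5000).
Slope in that direction = a·(-0.8660) + b·(0.5000) = 0.35995.
Apparent dip = arctan|0.35995| = 19.8° (true dip is 34.1°, so apparent ≤ true as expected).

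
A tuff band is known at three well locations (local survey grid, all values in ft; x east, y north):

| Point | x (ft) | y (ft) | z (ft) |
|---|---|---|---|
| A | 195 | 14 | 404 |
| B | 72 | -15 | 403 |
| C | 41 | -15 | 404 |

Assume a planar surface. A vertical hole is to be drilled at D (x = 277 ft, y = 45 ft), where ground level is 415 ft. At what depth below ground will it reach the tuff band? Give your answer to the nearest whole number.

8 ft

Let the plane be z = a·x + b·y + c.
B−A: −123a − 29b = −1;  C−A: −154a − 29b = 0.
Solving gives a = −0.03226, b = 0.17130.
Then c = 404 − a·195 − b·14 = 407.89.
At (277, 45): z_contact = −8.9 + 7.7 + 407.89 = 406.7 ft.
Depth below ground = 415 − 406.7 = 8 ft.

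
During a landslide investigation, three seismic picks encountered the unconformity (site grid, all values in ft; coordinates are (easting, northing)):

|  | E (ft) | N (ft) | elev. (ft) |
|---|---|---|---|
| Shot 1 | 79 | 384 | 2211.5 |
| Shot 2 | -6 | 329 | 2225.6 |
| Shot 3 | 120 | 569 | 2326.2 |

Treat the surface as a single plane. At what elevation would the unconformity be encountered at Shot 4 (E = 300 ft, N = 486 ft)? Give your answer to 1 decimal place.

2143.4 ft

Let the plane be z = a·E + b·N + c.
Shot 2−Shot 1: −85a − 55b = 14.1;  Shot 3−Shot 1: 41a + 185b = 114.7.
Solving gives a = −0.66199, b = 0.76671.
Then c = 2211.5 − a·79 − b·384 = 1969.38.
At (300, 486): z = −198.6 + 372.6 + 1969.38 = 2143.4 ft.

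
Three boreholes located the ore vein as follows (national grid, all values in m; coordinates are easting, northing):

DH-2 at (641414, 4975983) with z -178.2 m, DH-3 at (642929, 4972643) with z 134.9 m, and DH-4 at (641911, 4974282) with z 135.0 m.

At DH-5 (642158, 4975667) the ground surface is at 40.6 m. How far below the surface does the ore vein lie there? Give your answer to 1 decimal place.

525.5 m

Two edge vectors: DH-2→DH-3 = (1515, -3340, 313.1), DH-2→DH-4 = (497, -1701, 313.2).
Normal n = (DH-2→DH-3) × (DH-2→DH-4) = (-513504.9, -318887.3, -917035).
So ∂z/∂easting = −n_x/n_z = −0.559962161 and ∂z/∂northing = −n_y/n_z = −0.347737327.
Intercept c from DH-2: -178.2 + 359167.57 + 1730335.03 = 2089324.40.
At (642158, 4975667): z_contact = −359584.18 − 1730225.14 + 2089324.40 = -484.93 m.
Depth below ground = 40.6 − (-484.93) = 525.5 m.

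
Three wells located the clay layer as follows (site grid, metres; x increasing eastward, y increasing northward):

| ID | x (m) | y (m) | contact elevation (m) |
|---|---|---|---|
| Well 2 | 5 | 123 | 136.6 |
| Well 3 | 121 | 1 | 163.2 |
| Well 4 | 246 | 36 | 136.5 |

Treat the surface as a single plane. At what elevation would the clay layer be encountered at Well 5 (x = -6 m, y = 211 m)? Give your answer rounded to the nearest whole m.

109 m

Two edge vectors: Well 2→Well 3 = (116, -122, 26.6), Well 2→Well 4 = (241, -87, -0.1).
Normal n = (Well 2→Well 3) × (Well 2→Well 4) = (2326.4, 6422.2, 19310).
So ∂z/∂x = −n_x/n_z = −0.12048 and ∂z/∂y = −n_y/n_z = −0.33258.
Intercept c from Well 2: 136.6 + 0.60 + 40.91 = 178.11.
At (-6, 211): z = 0.7 − 70.2 + 178.11 = 108.7 m.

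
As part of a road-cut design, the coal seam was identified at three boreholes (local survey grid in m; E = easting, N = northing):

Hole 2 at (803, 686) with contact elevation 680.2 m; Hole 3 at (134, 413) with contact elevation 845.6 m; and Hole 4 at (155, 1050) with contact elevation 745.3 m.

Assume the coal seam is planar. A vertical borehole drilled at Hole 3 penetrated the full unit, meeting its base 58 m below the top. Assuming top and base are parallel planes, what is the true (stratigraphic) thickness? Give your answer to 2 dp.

56.41 m

Let the plane be z = a·E + b·N + c.
Hole 3−Hole 2: −669a − 273b = 165.4;  Hole 4−Hole 2: −648a + 364b = 65.1.
Solving gives a = −0.18548, b = −0.15134.
|∇z| = √(a²+b²) = 0.23939, so dip δ = arctan(0.23939) = 13.46°.
True thickness = vertical thickness × cos δ = 58 × cos 13.46° = 56.41 m.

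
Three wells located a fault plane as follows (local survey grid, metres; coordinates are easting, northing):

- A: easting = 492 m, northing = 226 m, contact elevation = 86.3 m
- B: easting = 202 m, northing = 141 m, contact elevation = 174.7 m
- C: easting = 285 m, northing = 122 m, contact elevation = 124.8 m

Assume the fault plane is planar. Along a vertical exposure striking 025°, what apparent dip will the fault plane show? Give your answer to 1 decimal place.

Let the plane be z = a·easting + b·northing + c.
B−A: −290a − 85b = 88.4;  C−A: −207a − 104b = 38.5.
Solving gives a = −0.47124, b = 0.56775.
Unit vector along 025° is (sin 25°, cos 25°) = (0.4226, 0.9063).
Slope in that direction = a·(0.4226) + b·(0.9063) = 0.31540.
Apparent dip = arctan|0.31540| = 17.5° (true dip is 36.4°, so apparent ≤ true as expected).

17.5°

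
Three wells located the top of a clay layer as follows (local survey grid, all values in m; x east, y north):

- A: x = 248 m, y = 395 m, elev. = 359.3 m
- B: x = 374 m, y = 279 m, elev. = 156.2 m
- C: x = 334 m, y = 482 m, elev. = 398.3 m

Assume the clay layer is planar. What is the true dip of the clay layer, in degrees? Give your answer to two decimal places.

51.11°

Let the plane be z = a·x + b·y + c.
B−A: 126a − 116b = −203.1;  C−A: 86a + 87b = 39.
Solving gives a = −0.62784, b = 1.06890.
Gradient magnitude |∇z| = √(a² + b²) = √(0.39418 + 1.14254) = 1.23965.
True dip = arctan(1.23965) = 51.11°, dipping toward SSE (azimuth ≈ 150°).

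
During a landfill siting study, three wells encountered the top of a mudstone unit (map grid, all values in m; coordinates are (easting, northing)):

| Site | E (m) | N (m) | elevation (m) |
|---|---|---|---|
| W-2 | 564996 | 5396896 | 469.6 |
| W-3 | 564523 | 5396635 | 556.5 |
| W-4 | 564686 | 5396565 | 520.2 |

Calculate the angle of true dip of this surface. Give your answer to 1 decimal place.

Two edge vectors: W-2→W-3 = (-473, -261, 86.9), W-2→W-4 = (-310, -331, 50.6).
Normal n = (W-2→W-3) × (W-2→W-4) = (15557.3, -3005.2, 75653).
So ∂z/∂E = −n_x/n_z = −0.20564 and ∂z/∂N = −n_y/n_z = 0.03972.
Gradient magnitude |∇z| = √(a² + b²) = √(0.04229 + 0.00158) = 0.20944.
True dip = arctan(0.20944) = 11.8°, dipping toward E (azimuth ≈ 101°).

11.8°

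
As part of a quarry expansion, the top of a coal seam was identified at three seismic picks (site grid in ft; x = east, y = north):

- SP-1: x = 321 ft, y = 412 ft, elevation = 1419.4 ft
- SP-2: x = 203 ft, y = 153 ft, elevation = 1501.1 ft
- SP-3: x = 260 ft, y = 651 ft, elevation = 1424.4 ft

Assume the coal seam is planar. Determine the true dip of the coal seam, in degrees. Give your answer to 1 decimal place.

25.8°

Two edge vectors: SP-1→SP-2 = (-118, -259, 81.7), SP-1→SP-3 = (-61, 239, 5).
Normal n = (SP-1→SP-2) × (SP-1→SP-3) = (-20821.3, -4393.7, -44001).
So ∂z/∂x = −n_x/n_z = −0.47320 and ∂z/∂y = −n_y/n_z = −0.09985.
Gradient magnitude |∇z| = √(a² + b²) = √(0.22392 + 0.00997) = 0.48362.
True dip = arctan(0.48362) = 25.8°, dipping toward ENE (azimuth ≈ 078°).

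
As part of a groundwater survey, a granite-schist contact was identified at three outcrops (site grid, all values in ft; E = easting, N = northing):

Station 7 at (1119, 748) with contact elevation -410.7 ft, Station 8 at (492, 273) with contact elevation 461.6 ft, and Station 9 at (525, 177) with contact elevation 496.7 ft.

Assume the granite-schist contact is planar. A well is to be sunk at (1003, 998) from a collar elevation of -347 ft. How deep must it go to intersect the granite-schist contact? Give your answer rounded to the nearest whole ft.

129 ft

Two edge vectors: Station 7→Station 8 = (-627, -475, 872.3), Station 7→Station 9 = (-594, -571, 907.4).
Normal n = (Station 7→Station 8) × (Station 7→Station 9) = (67068.3, 50793.6, 75867).
So ∂z/∂E = −n_x/n_z = −0.88402 and ∂z/∂N = −n_y/n_z = −0.66951.
Intercept c from Station 7: -410.7 + 989.22 + 500.79 = 1079.32.
At (1003, 998): z_contact = −886.7 − 668.2 + 1079.32 = -475.5 ft.
Depth below ground = -347 − (-475.5) = 129 ft.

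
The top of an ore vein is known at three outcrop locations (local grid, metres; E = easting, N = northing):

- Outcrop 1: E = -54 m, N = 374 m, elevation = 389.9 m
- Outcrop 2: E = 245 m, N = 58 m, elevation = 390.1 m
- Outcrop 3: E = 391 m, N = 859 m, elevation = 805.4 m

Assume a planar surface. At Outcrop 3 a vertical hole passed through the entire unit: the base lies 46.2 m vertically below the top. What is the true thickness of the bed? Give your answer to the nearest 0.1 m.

Let the plane be z = a·E + b·N + c.
Outcrop 2−Outcrop 1: 299a − 316b = 0.2;  Outcrop 3−Outcrop 1: 445a + 485b = 415.5.
Solving gives a = 0.46001, b = 0.43463.
|∇z| = √(a²+b²) = 0.63286, so dip δ = arctan(0.63286) = 32.33°.
True thickness = vertical thickness × cos δ = 46.2 × cos 32.33° = 39.0 m.

39.0 m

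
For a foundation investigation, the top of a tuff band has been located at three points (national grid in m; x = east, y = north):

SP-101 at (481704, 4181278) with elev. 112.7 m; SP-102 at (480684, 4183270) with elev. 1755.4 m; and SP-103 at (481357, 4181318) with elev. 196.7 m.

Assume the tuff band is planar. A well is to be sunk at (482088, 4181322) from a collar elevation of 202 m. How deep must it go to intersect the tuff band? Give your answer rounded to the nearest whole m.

117 m

Two edge vectors: SP-101→SP-102 = (-1020, 1992, 1642.7), SP-101→SP-103 = (-347, 40, 84).
Normal n = (SP-101→SP-102) × (SP-101→SP-103) = (101620, -484336.9, 650424).
So ∂z/∂x = −n_x/n_z = −0.15623655 and ∂z/∂y = −n_y/n_z = 0.74464795.
Intercept c from SP-101: 112.7 + 75259.77 − 3113580.10 = −3038207.63.
At (482088, 4181322): z_contact = −75319.8 + 3113612.9 − 3038207.63 = 85.5 m.
Depth below ground = 202 − 85.5 = 117 m.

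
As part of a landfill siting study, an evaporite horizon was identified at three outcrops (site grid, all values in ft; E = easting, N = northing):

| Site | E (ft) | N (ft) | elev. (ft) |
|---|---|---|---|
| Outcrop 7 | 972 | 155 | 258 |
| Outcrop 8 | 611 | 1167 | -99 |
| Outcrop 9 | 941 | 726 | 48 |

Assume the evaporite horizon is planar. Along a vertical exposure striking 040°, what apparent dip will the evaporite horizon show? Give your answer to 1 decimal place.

17.5°

Let the plane be z = a·E + b·N + c.
Outcrop 8−Outcrop 7: −361a + 1012b = −357;  Outcrop 9−Outcrop 7: −31a + 571b = −210.
Solving gives a = −0.04963, b = −0.37047.
Unit vector along 040° is (sin 40°, cos 40°) = (0.6428, 0.7660).
Slope in that direction = a·(0.6428) + b·(0.7660) = −0.31570.
Apparent dip = arctan|0.31570| = 17.5° (true dip is 20.5°, so apparent ≤ true as expected).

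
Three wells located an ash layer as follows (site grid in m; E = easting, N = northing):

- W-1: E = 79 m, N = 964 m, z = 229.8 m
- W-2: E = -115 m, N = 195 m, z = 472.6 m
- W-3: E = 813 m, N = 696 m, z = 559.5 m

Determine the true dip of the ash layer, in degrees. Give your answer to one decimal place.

Two edge vectors: W-1→W-2 = (-194, -769, 242.8), W-1→W-3 = (734, -268, 329.7).
Normal n = (W-1→W-2) × (W-1→W-3) = (-188468.9, 242177, 616438).
So ∂z/∂E = −n_x/n_z = 0.30574 and ∂z/∂N = −n_y/n_z = −0.39287.
Gradient magnitude |∇z| = √(a² + b²) = √(0.09348 + 0.15434) = 0.49781.
True dip = arctan(0.49781) = 26.5°, dipping toward NW (azimuth ≈ 322°).

26.5°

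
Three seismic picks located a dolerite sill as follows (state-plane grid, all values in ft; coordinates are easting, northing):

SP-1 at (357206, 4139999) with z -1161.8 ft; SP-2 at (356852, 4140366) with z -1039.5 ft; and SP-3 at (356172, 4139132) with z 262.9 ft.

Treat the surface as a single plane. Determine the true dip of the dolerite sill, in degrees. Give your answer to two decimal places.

Let the plane be z = a·easting + b·northing + c.
SP-2−SP-1: −354a + 367b = 122.3;  SP-3−SP-1: −1034a − 867b = 1424.7.
Solving gives a = −0.91623, b = −0.55054.
Gradient magnitude |∇z| = √(a² + b²) = √(0.83948 + 0.30309) = 1.06891.
True dip = arctan(1.06891) = 46.91°, dipping toward ENE (azimuth ≈ 059°).

46.91°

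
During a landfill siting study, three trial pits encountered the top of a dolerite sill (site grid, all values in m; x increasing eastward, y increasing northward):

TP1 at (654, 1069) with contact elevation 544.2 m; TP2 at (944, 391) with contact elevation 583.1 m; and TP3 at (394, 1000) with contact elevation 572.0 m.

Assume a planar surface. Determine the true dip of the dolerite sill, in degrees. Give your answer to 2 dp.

7.06°

Two edge vectors: TP1→TP2 = (290, -678, 38.9), TP1→TP3 = (-260, -69, 27.8).
Normal n = (TP1→TP2) × (TP1→TP3) = (-16164.3, -18176, -196290).
So ∂z/∂x = −n_x/n_z = −0.08235 and ∂z/∂y = −n_y/n_z = −0.09260.
Gradient magnitude |∇z| = √(a² + b²) = √(0.00678 + 0.00857) = 0.12392.
True dip = arctan(0.12392) = 7.06°, dipping toward NE (azimuth ≈ 042°).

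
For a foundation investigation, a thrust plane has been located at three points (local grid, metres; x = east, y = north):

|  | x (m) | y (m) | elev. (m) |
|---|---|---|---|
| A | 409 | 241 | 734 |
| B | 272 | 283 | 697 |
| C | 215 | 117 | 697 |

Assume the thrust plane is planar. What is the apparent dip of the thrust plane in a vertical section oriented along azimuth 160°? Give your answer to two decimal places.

Two edge vectors: A→B = (-137, 42, -37), A→C = (-194, -124, -37).
Normal n = (A→B) × (A→C) = (-6142, 2109, 25136).
So ∂z/∂x = −n_x/n_z = 0.24435 and ∂z/∂y = −n_y/n_z = −0.08390.
Unit vector along 160° is (sin 160°, cos 160°) = (0.3420, -0.9397).
Slope in that direction = a·(0.3420) + b·(-0.9397) = 0.16242.
Apparent dip = arctan|0.16242| = 9.23° (true dip is 14.5°, so apparent ≤ true as expected).

9.23°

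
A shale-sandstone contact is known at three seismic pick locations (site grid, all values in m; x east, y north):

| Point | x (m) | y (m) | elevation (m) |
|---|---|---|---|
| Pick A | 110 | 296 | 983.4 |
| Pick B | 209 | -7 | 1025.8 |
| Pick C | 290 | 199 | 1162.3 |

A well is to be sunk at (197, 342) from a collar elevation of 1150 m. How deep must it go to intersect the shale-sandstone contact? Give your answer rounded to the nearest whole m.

59 m

Let the plane be z = a·x + b·y + c.
Pick B−Pick A: 99a − 303b = 42.4;  Pick C−Pick A: 180a − 97b = 178.9.
Solving gives a = 1.11476, b = 0.22429.
Then c = 983.4 − a·110 − b·296 = 794.39.
At (197, 342): z_contact = 219.6 + 76.7 + 794.39 = 1090.7 m.
Depth below ground = 1150 − 1090.7 = 59 m.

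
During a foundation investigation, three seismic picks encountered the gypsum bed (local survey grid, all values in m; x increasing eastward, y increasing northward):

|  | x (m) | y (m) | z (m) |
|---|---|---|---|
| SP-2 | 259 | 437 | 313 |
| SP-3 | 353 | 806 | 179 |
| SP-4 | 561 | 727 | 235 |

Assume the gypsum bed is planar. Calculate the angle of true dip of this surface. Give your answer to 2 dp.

22.36°

Let the plane be z = a·x + b·y + c.
SP-3−SP-2: 94a + 369b = −134;  SP-4−SP-2: 302a + 290b = −78.
Solving gives a = 0.11972, b = −0.39364.
Gradient magnitude |∇z| = √(a² + b²) = √(0.01433 + 0.15495) = 0.41145.
True dip = arctan(0.41145) = 22.36°, dipping toward NNW (azimuth ≈ 343°).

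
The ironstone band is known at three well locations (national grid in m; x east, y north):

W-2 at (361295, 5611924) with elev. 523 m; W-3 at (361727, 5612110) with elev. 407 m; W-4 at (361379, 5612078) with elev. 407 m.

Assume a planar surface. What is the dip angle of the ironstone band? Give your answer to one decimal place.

Two edge vectors: W-2→W-3 = (432, 186, -116), W-2→W-4 = (84, 154, -116).
Normal n = (W-2→W-3) × (W-2→W-4) = (-3712, 40368, 50904).
So ∂z/∂x = −n_x/n_z = 0.07292 and ∂z/∂y = −n_y/n_z = −0.79302.
Gradient magnitude |∇z| = √(a² + b²) = √(0.00532 + 0.62888) = 0.79637.
True dip = arctan(0.79637) = 38.5°, dipping toward N (azimuth ≈ 355°).

38.5°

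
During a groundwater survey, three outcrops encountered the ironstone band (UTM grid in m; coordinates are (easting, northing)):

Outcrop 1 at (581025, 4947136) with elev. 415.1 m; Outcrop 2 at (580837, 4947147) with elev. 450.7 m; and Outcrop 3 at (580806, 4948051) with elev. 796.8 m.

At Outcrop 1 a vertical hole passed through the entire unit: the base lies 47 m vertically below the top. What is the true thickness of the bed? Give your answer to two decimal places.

43.45 m

Let the plane be z = a·E + b·N + c.
Outcrop 2−Outcrop 1: −188a + 11b = 35.6;  Outcrop 3−Outcrop 1: −219a + 915b = 381.7.
Solving gives a = −0.16730, b = 0.37712.
|∇z| = √(a²+b²) = 0.41256, so dip δ = arctan(0.41256) = 22.42°.
True thickness = vertical thickness × cos δ = 47 × cos 22.42° = 43.45 m.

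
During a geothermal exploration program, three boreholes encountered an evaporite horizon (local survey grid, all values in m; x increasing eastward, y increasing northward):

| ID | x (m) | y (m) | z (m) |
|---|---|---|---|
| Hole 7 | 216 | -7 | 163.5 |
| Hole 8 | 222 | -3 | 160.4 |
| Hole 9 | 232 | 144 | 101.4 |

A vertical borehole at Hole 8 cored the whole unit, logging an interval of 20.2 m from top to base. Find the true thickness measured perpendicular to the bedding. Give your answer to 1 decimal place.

Let the plane be z = a·x + b·y + c.
Hole 8−Hole 7: 6a + 4b = −3.1;  Hole 9−Hole 7: 16a + 151b = −62.1.
Solving gives a = −0.26093, b = −0.38361.
|∇z| = √(a²+b²) = 0.46394, so dip δ = arctan(0.46394) = 24.89°.
True thickness = vertical thickness × cos δ = 20.2 × cos 24.89° = 18.3 m.

18.3 m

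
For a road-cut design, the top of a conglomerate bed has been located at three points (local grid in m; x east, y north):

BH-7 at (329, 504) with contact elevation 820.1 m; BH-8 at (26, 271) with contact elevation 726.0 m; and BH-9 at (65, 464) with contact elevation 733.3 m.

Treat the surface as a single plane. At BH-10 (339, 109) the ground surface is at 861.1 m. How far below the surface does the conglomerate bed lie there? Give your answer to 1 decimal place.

Two edge vectors: BH-7→BH-8 = (-303, -233, -94.1), BH-7→BH-9 = (-264, -40, -86.8).
Normal n = (BH-7→BH-8) × (BH-7→BH-9) = (16460.4, -1458, -49392).
So ∂z/∂x = −n_x/n_z = 0.33326 and ∂z/∂y = −n_y/n_z = −0.02952.
Intercept c from BH-7: 820.1 − 109.64 + 14.88 = 725.33.
At (339, 109): z_contact = 112.98 − 3.22 + 725.33 = 835.09 m.
Depth below ground = 861.1 − 835.09 = 26.0 m.

26.0 m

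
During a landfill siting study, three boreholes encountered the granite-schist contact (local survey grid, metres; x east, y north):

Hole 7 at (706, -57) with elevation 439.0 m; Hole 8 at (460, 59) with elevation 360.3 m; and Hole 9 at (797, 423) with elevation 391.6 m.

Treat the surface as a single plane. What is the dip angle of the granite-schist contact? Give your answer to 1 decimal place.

Let the plane be z = a·x + b·y + c.
Hole 8−Hole 7: −246a + 116b = −78.7;  Hole 9−Hole 7: 91a + 480b = −47.4.
Solving gives a = 0.25092, b = −0.14632.
Gradient magnitude |∇z| = √(a² + b²) = √(0.06296 + 0.02141) = 0.29047.
True dip = arctan(0.29047) = 16.2°, dipping toward WNW (azimuth ≈ 300°).

16.2°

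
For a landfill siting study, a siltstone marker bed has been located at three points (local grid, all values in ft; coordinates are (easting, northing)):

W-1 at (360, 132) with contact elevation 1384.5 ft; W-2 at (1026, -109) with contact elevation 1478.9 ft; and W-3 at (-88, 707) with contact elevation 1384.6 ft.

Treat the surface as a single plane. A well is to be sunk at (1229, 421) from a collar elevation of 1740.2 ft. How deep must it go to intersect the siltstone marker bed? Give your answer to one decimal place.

Two edge vectors: W-1→W-2 = (666, -241, 94.4), W-1→W-3 = (-448, 575, 0.1).
Normal n = (W-1→W-2) × (W-1→W-3) = (-54304.1, -42357.8, 274982).
So ∂z/∂E = −n_x/n_z = 0.197482 and ∂z/∂N = −n_y/n_z = 0.154038.
Intercept c from W-1: 1384.5 − 71.09 − 20.33 = 1293.07.
At (1229, 421): z_contact = 242.71 + 64.85 + 1293.07 = 1600.63 ft.
Depth below ground = 1740.2 − 1600.63 = 139.6 ft.

139.6 ft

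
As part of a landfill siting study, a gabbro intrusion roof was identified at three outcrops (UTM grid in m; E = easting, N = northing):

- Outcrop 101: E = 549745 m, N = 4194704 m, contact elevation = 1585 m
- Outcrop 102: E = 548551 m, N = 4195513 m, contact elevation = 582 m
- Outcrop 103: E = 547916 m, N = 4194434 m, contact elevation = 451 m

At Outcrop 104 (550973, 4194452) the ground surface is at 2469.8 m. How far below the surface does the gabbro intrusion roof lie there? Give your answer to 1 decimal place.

Two edge vectors: Outcrop 101→Outcrop 102 = (-1194, 809, -1003), Outcrop 101→Outcrop 103 = (-1829, -270, -1134).
Normal n = (Outcrop 101→Outcrop 102) × (Outcrop 101→Outcrop 103) = (-1188216, 480491, 1802041).
So ∂z/∂E = −n_x/n_z = 0.659372345 and ∂z/∂N = −n_y/n_z = −0.266637108.
Intercept c from Outcrop 101: 1585 − 362486.65 + 1118463.74 = 757562.09.
At (550973, 4194452): z_contact = 363296.36 − 1118396.55 + 757562.09 = 2461.90 m.
Depth below ground = 2469.8 − 2461.90 = 7.9 m.

7.9 m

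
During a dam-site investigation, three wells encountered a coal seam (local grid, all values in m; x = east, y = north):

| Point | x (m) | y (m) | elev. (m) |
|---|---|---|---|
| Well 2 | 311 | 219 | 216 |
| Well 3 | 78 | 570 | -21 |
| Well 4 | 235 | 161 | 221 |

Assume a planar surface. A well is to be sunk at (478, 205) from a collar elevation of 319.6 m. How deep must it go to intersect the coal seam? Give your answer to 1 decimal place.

Two edge vectors: Well 2→Well 3 = (-233, 351, -237), Well 2→Well 4 = (-76, -58, 5).
Normal n = (Well 2→Well 3) × (Well 2→Well 4) = (-11991, 19177, 40190).
So ∂z/∂x = −n_x/n_z = 0.29836 and ∂z/∂y = −n_y/n_z = −0.47716.
Intercept c from Well 2: 216 − 92.79 + 104.50 = 227.71.
At (478, 205): z_contact = 142.62 − 97.82 + 227.71 = 272.51 m.
Depth below ground = 319.6 − 272.51 = 47.1 m.

47.1 m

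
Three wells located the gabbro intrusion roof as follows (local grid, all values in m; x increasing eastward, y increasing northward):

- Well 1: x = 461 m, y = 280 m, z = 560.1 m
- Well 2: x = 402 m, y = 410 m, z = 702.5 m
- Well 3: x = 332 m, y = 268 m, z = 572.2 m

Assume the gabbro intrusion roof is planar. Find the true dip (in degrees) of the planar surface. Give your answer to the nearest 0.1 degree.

Two edge vectors: Well 1→Well 2 = (-59, 130, 142.4), Well 1→Well 3 = (-129, -12, 12.1).
Normal n = (Well 1→Well 2) × (Well 1→Well 3) = (3281.8, -17655.7, 17478).
So ∂z/∂x = −n_x/n_z = −0.18777 and ∂z/∂y = −n_y/n_z = 1.01017.
Gradient magnitude |∇z| = √(a² + b²) = √(0.03526 + 1.02044) = 1.02747.
True dip = arctan(1.02747) = 45.8°, dipping toward S (azimuth ≈ 169°).

45.8°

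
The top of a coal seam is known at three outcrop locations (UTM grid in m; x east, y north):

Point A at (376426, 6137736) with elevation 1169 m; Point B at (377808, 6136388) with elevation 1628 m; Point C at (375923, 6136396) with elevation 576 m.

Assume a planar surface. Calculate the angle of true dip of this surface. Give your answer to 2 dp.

Two edge vectors: Point A→Point B = (1382, -1348, 459), Point A→Point C = (-503, -1340, -593).
Normal n = (Point A→Point B) × (Point A→Point C) = (1414424, 588649, -2529924).
So ∂z/∂x = −n_x/n_z = 0.55908 and ∂z/∂y = −n_y/n_z = 0.23267.
Gradient magnitude |∇z| = √(a² + b²) = √(0.31257 + 0.05414) = 0.60556.
True dip = arctan(0.60556) = 31.20°, dipping toward WSW (azimuth ≈ 247°).

31.20°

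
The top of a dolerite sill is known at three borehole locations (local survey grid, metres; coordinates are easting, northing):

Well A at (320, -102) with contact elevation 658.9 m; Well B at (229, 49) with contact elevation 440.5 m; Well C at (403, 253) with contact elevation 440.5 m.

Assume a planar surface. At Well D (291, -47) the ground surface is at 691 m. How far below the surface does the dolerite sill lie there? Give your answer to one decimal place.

Two edge vectors: Well A→Well B = (-91, 151, -218.4), Well A→Well C = (83, 355, -218.4).
Normal n = (Well A→Well B) × (Well A→Well C) = (44553.6, -38001.6, -44838).
So ∂z/∂easting = −n_x/n_z = 0.99366 and ∂z/∂northing = −n_y/n_z = −0.84753.
Intercept c from Well A: 658.9 − 317.97 − 86.45 = 254.48.
At (291, -47): z_contact = 289.15 + 39.83 + 254.48 = 583.47 m.
Depth below ground = 691 − 583.47 = 107.5 m.

107.5 m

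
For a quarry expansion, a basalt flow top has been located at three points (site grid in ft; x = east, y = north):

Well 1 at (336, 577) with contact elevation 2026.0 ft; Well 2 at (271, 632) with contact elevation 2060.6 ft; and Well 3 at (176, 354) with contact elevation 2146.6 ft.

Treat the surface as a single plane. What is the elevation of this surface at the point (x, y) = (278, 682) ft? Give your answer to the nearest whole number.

2051 ft

Two edge vectors: Well 1→Well 2 = (-65, 55, 34.6), Well 1→Well 3 = (-160, -223, 120.6).
Normal n = (Well 1→Well 2) × (Well 1→Well 3) = (14348.8, 2303, 23295).
So ∂z/∂x = −n_x/n_z = −0.61596 and ∂z/∂y = −n_y/n_z = −0.09886.
Intercept c from Well 1: 2026 + 206.96 + 57.04 = 2290.01.
At (278, 682): z = −171.2 − 67.4 + 2290.01 = 2051.3 ft.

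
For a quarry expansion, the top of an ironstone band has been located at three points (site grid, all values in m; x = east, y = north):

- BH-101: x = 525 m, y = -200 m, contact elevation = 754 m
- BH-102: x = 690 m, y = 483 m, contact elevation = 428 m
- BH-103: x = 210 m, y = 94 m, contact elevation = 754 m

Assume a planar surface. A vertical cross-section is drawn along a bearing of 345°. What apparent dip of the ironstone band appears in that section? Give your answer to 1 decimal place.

Two edge vectors: BH-101→BH-102 = (165, 683, -326), BH-101→BH-103 = (-315, 294, 0).
Normal n = (BH-101→BH-102) × (BH-101→BH-103) = (95844, 102690, 263655).
So ∂z/∂x = −n_x/n_z = −0.36352 and ∂z/∂y = −n_y/n_z = −0.38949.
Unit vector along 345° is (sin 345°, cos 345°) = (-0.2588, 0.9659).
Slope in that direction = a·(-0.2588) + b·(0.9659) = −0.28213.
Apparent dip = arctan|0.28213| = 15.8° (true dip is 28.0°, so apparent ≤ true as expected).

15.8°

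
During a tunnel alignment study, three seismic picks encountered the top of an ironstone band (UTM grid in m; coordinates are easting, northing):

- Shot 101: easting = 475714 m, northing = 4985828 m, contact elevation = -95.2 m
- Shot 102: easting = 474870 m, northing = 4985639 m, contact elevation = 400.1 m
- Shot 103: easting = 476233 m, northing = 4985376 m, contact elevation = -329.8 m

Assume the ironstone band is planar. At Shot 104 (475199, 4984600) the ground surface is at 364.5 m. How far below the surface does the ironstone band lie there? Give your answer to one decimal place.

20.5 m

Let the plane be z = a·easting + b·northing + c.
Shot 102−Shot 101: −844a − 189b = 495.3;  Shot 103−Shot 101: 519a − 452b = −234.6.
Solving gives a = −0.559271778, b = −0.123146134.
Then c = -95.2 − a·475714 − b·4985828 = 879943.66.
At (475199, 4984600): z_contact = −265765.39 − 613834.22 + 879943.66 = 344.05 m.
Depth below ground = 364.5 − 344.05 = 20.5 m.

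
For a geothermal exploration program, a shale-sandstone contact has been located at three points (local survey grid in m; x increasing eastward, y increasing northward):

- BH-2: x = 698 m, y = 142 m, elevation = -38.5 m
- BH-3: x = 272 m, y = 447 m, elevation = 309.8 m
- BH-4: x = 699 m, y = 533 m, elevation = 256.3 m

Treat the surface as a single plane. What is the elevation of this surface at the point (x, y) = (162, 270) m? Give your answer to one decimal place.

Let the plane be z = a·x + b·y + c.
BH-3−BH-2: −426a + 305b = 348.3;  BH-4−BH-2: 1a + 391b = 294.8.
Solving gives a = −0.27729, b = 0.75467.
Then c = -38.5 − a·698 − b·142 = 47.88.
At (162, 270): z = −44.9 + 203.8 + 47.88 = 206.7 m.

206.7 m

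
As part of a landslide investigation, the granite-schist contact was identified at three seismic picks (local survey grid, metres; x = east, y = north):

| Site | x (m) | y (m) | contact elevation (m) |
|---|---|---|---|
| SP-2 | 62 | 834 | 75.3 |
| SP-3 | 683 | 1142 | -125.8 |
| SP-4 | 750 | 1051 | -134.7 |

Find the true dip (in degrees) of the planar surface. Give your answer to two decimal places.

Let the plane be z = a·x + b·y + c.
SP-3−SP-2: 621a + 308b = −201.1;  SP-4−SP-2: 688a + 217b = −210.
Solving gives a = −0.27274, b = −0.10301.
Gradient magnitude |∇z| = √(a² + b²) = √(0.07439 + 0.01061) = 0.29155.
True dip = arctan(0.29155) = 16.25°, dipping toward ENE (azimuth ≈ 069°).

16.25°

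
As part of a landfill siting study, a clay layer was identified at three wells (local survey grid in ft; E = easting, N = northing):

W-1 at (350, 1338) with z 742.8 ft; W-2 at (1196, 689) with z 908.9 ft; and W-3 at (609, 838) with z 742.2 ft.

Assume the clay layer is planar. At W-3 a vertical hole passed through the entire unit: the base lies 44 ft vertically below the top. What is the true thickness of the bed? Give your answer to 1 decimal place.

41.3 ft

Let the plane be z = a·E + b·N + c.
W-2−W-1: 846a − 649b = 166.1;  W-3−W-1: 259a − 500b = −0.6.
Solving gives a = 0.32733, b = 0.17076.
|∇z| = √(a²+b²) = 0.36919, so dip δ = arctan(0.36919) = 20.26°.
True thickness = vertical thickness × cos δ = 44 × cos 20.26° = 41.3 ft.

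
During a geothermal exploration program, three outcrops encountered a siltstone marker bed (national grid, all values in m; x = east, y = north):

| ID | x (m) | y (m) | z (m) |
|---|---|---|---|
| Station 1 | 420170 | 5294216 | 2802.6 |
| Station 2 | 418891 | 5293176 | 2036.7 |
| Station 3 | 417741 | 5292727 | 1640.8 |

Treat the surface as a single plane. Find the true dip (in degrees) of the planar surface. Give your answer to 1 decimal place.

Two edge vectors: Station 1→Station 2 = (-1279, -1040, -765.9), Station 1→Station 3 = (-2429, -1489, -1161.8).
Normal n = (Station 1→Station 2) × (Station 1→Station 3) = (67846.9, 374428.9, -621729).
So ∂z/∂x = −n_x/n_z = 0.10913 and ∂z/∂y = −n_y/n_z = 0.60224.
Gradient magnitude |∇z| = √(a² + b²) = √(0.01191 + 0.36269) = 0.61205.
True dip = arctan(0.61205) = 31.5°, dipping toward S (azimuth ≈ 190°).

31.5°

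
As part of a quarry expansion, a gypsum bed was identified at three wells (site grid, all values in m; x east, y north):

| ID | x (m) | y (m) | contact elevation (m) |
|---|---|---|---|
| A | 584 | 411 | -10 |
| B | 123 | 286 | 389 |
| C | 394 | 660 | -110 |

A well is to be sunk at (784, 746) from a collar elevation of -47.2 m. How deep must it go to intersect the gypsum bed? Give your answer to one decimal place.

Let the plane be z = a·x + b·y + c.
B−A: −461a − 125b = 399;  C−A: −190a + 249b = −100.
Solving gives a = −0.62691, b = −0.87997.
Then c = -10 − a·584 − b·411 = 717.78.
At (784, 746): z_contact = −491.49 − 656.46 + 717.78 = -430.17 m.
Depth below ground = -47.2 − (-430.17) = 383.0 m.

383.0 m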